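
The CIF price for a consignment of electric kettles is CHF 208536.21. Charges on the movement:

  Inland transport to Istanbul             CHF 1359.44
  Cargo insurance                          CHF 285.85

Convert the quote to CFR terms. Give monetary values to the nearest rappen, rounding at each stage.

CFR price: CHF 208250.36

Not relevant to the conversion: inland to port — on the seller under both CIF and CFR; already in the CIF price and stays in the CFR price.
From CIF to CFR, the seller no longer bears: insurance.
CFR price = 208536.21 − 285.85 = 208250.36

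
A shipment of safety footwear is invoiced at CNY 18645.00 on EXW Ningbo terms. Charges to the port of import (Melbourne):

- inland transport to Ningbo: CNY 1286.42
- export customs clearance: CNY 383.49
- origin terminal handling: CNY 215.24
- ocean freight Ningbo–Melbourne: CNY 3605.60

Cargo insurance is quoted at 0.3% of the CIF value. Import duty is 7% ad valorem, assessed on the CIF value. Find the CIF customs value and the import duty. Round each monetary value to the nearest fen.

CIF value: CNY 24208.38; import duty: CNY 1694.59

Let C be the CIF value. C = EXW price + pre-shipment costs + freight + 0.3% × C
C − 0.3% × C = 18645.00 + 1286.42 + 383.49 + 215.24 + 3605.60
0.997 × C = 24135.75
C = 24135.75 / 0.997 = 24208.38
Insurance premium = 0.3% × 24208.38 = 72.63
Import duty = 24208.38 × 7% = 1694.59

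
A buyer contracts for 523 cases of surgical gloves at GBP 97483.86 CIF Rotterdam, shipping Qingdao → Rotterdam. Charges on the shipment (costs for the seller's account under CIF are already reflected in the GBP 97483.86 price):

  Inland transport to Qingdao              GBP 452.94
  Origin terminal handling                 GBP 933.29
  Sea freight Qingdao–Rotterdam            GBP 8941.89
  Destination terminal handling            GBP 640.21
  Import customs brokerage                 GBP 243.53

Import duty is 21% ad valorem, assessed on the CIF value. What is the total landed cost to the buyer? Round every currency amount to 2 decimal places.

Total landed cost: GBP 118839.21

CIF: the seller pays costs through ocean freight and marine insurance to the destination port.
Already in the invoice (seller's account under CIF): inland to port, origin terminal, freight — exclude.
The CIF price already equals the CIF value: 97483.86
Import duty = 97483.86 × 21% = 20471.61
Buyer bears: destination terminal 640.21 + brokerage 243.53 + duty 20471.61 = 21355.35
Landed cost = invoice 97483.86 + 21355.35 = 118839.21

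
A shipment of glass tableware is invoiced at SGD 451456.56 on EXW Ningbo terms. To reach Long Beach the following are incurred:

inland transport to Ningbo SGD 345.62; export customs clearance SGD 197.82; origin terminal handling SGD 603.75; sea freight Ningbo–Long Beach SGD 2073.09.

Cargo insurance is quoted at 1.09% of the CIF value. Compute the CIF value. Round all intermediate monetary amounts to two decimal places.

Let C be the CIF value. C = EXW price + pre-shipment costs + freight + 1.09% × C
C − 1.09% × C = 451456.56 + 345.62 + 197.82 + 603.75 + 2073.09
0.9891 × C = 454676.84
C = 454676.84 / 0.9891 = 459687.43
Insurance premium = 1.09% × 459687.43 = 5010.59

CIF value: SGD 459687.43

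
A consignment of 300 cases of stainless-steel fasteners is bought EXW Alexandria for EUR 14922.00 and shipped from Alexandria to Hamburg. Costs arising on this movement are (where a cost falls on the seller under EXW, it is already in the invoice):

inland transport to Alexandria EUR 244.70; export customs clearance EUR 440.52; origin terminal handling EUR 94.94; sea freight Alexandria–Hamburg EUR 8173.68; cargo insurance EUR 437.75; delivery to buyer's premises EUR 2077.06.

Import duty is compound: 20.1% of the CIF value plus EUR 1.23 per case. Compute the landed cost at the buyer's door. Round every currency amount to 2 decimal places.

Total landed cost: EUR 31646.68

EXW: the seller makes goods available at their premises; the buyer bears all onward costs.
CIF value = EXW price + inland to port + export clearance + origin terminal + freight + insurance = 14922.00 + 244.70 + 440.52 + 94.94 + 8173.68 + 437.75 = 24313.59
Ad valorem component: 24313.59 × 20.1% = 4887.03
Specific component: 300 × 1.23 = 369.00
Import duty = 4887.03 + 369.00 = 5256.03
Buyer bears: inland to port 244.70 + export clearance 440.52 + origin terminal 94.94 + freight 8173.68 + insurance 437.75 + delivery 2077.06 + duty 5256.03 = 16724.68
Landed cost = invoice 14922.00 + 16724.68 = 31646.68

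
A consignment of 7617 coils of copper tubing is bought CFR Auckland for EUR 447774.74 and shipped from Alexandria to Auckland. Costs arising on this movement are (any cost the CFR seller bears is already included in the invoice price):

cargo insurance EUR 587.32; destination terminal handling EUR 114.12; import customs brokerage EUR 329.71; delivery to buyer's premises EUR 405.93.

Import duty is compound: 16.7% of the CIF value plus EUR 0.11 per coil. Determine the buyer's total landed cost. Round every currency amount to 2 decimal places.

CFR: the seller pays costs through ocean freight to the destination port, but not insurance.
CIF value = CFR price + insurance = 447774.74 + 587.32 = 448362.06
Ad valorem component: 448362.06 × 16.7% = 74876.46
Specific component: 7617 × 0.11 = 837.87
Import duty = 74876.46 + 837.87 = 75714.33
Buyer bears: insurance 587.32 + destination terminal 114.12 + brokerage 329.71 + delivery 405.93 + duty 75714.33 = 77151.41
Landed cost = invoice 447774.74 + 77151.41 = 524926.15

Total landed cost: EUR 524926.15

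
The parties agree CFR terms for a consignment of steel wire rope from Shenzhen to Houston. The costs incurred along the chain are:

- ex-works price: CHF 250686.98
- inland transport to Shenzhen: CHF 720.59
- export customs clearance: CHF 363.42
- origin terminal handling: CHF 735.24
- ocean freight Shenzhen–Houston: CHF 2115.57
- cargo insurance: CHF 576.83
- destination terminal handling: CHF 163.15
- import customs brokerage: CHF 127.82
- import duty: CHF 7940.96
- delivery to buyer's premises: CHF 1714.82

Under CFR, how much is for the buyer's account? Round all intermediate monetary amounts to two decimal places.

CFR: the seller pays costs through ocean freight to the destination port, but not insurance.
Seller's account: goods 250686.98 + inland to port 720.59 + export clearance 363.42 + origin terminal 735.24 + freight 2115.57 = 254621.80
Buyer's account: insurance 576.83 + destination terminal 163.15 + brokerage 127.82 + duty 7940.96 + delivery 1714.82 = 10523.58

Buyer's account: CHF 10523.58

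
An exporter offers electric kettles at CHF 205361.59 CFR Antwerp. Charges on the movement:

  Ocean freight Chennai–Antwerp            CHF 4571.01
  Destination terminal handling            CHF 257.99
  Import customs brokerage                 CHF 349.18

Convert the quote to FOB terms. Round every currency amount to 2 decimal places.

FOB price: CHF 200790.58

Not relevant to the conversion: destination terminal, brokerage — on the buyer under both terms; not part of either seller's price.
From CFR to FOB, the seller no longer bears: freight.
FOB price = 205361.59 − 4571.01 = 200790.58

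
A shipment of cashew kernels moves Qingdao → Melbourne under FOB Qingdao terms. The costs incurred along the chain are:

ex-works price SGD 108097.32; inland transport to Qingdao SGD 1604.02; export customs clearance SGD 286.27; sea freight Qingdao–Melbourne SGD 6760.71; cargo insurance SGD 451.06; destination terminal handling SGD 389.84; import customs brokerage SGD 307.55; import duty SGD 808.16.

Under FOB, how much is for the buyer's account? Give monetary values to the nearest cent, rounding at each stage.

FOB: the seller bears costs until goods are on board at the origin port; the buyer bears freight, insurance and all costs thereafter.
Seller's account: goods 108097.32 + inland to port 1604.02 + export clearance 286.27 = 109987.61
Buyer's account: freight 6760.71 + insurance 451.06 + destination terminal 389.84 + brokerage 307.55 + duty 808.16 = 8717.32

Buyer's account: SGD 8717.32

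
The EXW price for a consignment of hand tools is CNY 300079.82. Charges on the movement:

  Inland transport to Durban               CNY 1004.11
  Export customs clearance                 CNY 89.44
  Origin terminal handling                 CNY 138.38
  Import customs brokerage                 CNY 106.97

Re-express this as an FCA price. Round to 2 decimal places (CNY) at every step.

FCA price: CNY 301173.37

Not relevant to the conversion: origin terminal, brokerage — on the buyer under both terms; not part of either seller's price.
From EXW to FCA, the seller additionally bears: inland to port, export clearance.
FCA price = 300079.82 + 1004.11 + 89.44 = 301173.37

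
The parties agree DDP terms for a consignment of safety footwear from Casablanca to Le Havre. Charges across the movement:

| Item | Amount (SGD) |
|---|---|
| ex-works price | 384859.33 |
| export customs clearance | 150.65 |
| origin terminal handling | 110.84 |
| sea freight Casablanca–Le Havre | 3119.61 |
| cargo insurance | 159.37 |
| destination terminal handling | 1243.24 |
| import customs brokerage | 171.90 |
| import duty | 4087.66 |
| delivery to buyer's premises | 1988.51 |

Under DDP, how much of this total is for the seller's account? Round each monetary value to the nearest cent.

Seller's account: SGD 395891.11

DDP: the seller bears all costs including import duty.
Seller's account: goods 384859.33 + export clearance 150.65 + origin terminal 110.84 + freight 3119.61 + insurance 159.37 + destination terminal 1243.24 + brokerage 171.90 + duty 4087.66 + delivery 1988.51 = 395891.11
Buyer's account: 0.00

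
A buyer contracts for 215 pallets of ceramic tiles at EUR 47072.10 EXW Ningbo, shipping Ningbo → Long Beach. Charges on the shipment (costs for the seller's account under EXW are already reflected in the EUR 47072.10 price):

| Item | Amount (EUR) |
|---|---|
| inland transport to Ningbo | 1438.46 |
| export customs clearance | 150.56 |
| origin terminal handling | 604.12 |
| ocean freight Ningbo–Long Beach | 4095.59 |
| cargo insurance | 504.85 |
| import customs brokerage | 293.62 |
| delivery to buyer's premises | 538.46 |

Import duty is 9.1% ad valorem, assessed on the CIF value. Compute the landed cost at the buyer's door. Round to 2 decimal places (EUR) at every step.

EXW: the seller makes goods available at their premises; the buyer bears all onward costs.
CIF value = EXW price + inland to port + export clearance + origin terminal + freight + insurance = 47072.10 + 1438.46 + 150.56 + 604.12 + 4095.59 + 504.85 = 53865.68
Import duty = 53865.68 × 9.1% = 4901.78
Buyer bears: inland to port 1438.46 + export clearance 150.56 + origin terminal 604.12 + freight 4095.59 + insurance 504.85 + brokerage 293.62 + delivery 538.46 + duty 4901.78 = 12527.44
Landed cost = invoice 47072.10 + 12527.44 = 59599.54

Total landed cost: EUR 59599.54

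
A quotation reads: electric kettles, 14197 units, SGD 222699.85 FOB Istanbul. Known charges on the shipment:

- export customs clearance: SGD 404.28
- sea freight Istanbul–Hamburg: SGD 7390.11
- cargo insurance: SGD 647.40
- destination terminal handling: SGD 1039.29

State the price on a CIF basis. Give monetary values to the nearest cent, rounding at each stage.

CIF price: SGD 230737.36

Not relevant to the conversion: export clearance — on the seller under both FOB and CIF; already in the FOB price and stays in the CIF price. destination terminal — on the buyer under both terms; not part of either seller's price.
From FOB to CIF, the seller additionally bears: freight, insurance.
CIF price = 222699.85 + 7390.11 + 647.40 = 230737.36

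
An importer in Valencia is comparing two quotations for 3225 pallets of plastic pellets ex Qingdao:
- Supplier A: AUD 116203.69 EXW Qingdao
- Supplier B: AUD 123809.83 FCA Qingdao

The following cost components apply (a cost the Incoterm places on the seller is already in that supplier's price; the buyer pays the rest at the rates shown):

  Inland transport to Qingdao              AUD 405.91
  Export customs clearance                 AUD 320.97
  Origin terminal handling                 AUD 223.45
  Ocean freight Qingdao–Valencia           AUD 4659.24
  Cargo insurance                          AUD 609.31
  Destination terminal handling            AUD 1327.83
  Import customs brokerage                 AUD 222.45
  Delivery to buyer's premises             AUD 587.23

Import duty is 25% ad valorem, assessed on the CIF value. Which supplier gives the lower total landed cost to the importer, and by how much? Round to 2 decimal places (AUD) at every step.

Supplier A is cheaper by AUD 8599.08

Supplier A (EXW):
CIF value = EXW price + inland to port + export clearance + origin terminal + freight + insurance = 116203.69 + 405.91 + 320.97 + 223.45 + 4659.24 + 609.31 = 122422.57
Import duty = 122422.57 × 25% = 30605.64
Buyer bears (A): 405.91 + 320.97 + 223.45 + 4659.24 + 609.31 + 1327.83 + 222.45 + 587.23 = 8356.39
Landed cost (A) = invoice 116203.69 + 8356.39 + duty 30605.64 = 155165.72
Supplier B (FCA):
CIF value = FCA price + origin terminal + freight + insurance = 123809.83 + 223.45 + 4659.24 + 609.31 = 129301.83
Import duty = 129301.83 × 25% = 32325.46
Buyer bears (B): 223.45 + 4659.24 + 609.31 + 1327.83 + 222.45 + 587.23 = 7629.51
Landed cost (B) = invoice 123809.83 + 7629.51 + duty 32325.46 = 163764.80
Difference = |155165.72 − 163764.80| = 8599.08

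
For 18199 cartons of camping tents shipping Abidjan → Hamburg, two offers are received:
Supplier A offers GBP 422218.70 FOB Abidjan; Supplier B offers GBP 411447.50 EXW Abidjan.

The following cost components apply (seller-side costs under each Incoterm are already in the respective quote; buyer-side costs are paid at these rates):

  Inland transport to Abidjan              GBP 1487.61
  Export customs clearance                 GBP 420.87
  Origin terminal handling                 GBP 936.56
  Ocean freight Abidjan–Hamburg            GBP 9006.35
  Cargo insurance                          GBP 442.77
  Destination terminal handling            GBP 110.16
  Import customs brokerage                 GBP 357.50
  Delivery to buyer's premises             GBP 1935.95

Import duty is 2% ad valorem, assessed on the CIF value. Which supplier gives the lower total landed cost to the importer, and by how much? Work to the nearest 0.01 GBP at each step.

Supplier A (FOB):
CIF value = FOB price + freight + insurance = 422218.70 + 9006.35 + 442.77 = 431667.82
Import duty = 431667.82 × 2% = 8633.36
Buyer bears (A): 9006.35 + 442.77 + 110.16 + 357.50 + 1935.95 = 11852.73
Landed cost (A) = invoice 422218.70 + 11852.73 + duty 8633.36 = 442704.79
Supplier B (EXW):
CIF value = EXW price + inland to port + export clearance + origin terminal + freight + insurance = 411447.50 + 1487.61 + 420.87 + 936.56 + 9006.35 + 442.77 = 423741.66
Import duty = 423741.66 × 2% = 8474.83
Buyer bears (B): 1487.61 + 420.87 + 936.56 + 9006.35 + 442.77 + 110.16 + 357.50 + 1935.95 = 14697.77
Landed cost (B) = invoice 411447.50 + 14697.77 + duty 8474.83 = 434620.10
Difference = |442704.79 − 434620.10| = 8084.69

Supplier B is cheaper by GBP 8084.69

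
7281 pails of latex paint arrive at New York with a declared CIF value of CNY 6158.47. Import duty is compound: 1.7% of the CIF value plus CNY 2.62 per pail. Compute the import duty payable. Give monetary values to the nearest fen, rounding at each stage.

Ad valorem component: 6158.47 × 1.7% = 104.69
Specific component: 7281 × 2.62 = 19076.22
Import duty = 104.69 + 19076.22 = 19180.91

Import duty: CNY 19180.91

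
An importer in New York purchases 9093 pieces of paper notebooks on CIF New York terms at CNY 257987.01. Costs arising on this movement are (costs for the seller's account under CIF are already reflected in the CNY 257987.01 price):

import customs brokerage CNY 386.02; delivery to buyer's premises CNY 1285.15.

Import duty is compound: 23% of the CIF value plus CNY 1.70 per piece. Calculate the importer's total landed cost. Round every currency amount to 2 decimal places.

Total landed cost: CNY 334453.29

CIF: the seller pays costs through ocean freight and marine insurance to the destination port.
The CIF price already equals the CIF value: 257987.01
Ad valorem component: 257987.01 × 23% = 59337.01
Specific component: 9093 × 1.70 = 15458.10
Import duty = 59337.01 + 15458.10 = 74795.11
Buyer bears: brokerage 386.02 + delivery 1285.15 + duty 74795.11 = 76466.28
Landed cost = invoice 257987.01 + 76466.28 = 334453.29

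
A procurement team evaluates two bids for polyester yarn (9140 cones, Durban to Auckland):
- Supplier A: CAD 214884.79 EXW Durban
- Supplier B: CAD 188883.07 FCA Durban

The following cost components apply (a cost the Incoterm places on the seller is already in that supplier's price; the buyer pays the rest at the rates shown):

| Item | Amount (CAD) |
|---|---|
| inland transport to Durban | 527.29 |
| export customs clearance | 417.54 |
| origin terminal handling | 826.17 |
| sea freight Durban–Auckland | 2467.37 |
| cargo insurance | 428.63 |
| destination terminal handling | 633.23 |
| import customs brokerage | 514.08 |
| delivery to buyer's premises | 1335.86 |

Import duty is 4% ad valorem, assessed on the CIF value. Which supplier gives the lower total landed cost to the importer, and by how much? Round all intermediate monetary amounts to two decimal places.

Supplier A (EXW):
CIF value = EXW price + inland to port + export clearance + origin terminal + freight + insurance = 214884.79 + 527.29 + 417.54 + 826.17 + 2467.37 + 428.63 = 219551.79
Import duty = 219551.79 × 4% = 8782.07
Buyer bears (A): 527.29 + 417.54 + 826.17 + 2467.37 + 428.63 + 633.23 + 514.08 + 1335.86 = 7150.17
Landed cost (A) = invoice 214884.79 + 7150.17 + duty 8782.07 = 230817.03
Supplier B (FCA):
CIF value = FCA price + origin terminal + freight + insurance = 188883.07 + 826.17 + 2467.37 + 428.63 = 192605.24
Import duty = 192605.24 × 4% = 7704.21
Buyer bears (B): 826.17 + 2467.37 + 428.63 + 633.23 + 514.08 + 1335.86 = 6205.34
Landed cost (B) = invoice 188883.07 + 6205.34 + duty 7704.21 = 202792.62
Difference = |230817.03 − 202792.62| = 28024.41

Supplier B is cheaper by CAD 28024.41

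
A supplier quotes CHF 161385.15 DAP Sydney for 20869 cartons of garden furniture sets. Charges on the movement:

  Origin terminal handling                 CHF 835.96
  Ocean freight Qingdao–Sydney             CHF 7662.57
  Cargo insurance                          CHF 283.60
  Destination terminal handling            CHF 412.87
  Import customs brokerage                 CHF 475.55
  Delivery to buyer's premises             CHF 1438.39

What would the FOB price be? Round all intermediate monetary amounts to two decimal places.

Not relevant to the conversion: origin terminal — on the seller under both DAP and FOB; already in the DAP price and stays in the FOB price. brokerage — on the buyer under both terms; not part of either seller's price.
From DAP to FOB, the seller no longer bears: freight, insurance, destination terminal, delivery.
FOB price = 161385.15 − 7662.57 − 283.60 − 412.87 − 1438.39 = 151587.72

FOB price: CHF 151587.72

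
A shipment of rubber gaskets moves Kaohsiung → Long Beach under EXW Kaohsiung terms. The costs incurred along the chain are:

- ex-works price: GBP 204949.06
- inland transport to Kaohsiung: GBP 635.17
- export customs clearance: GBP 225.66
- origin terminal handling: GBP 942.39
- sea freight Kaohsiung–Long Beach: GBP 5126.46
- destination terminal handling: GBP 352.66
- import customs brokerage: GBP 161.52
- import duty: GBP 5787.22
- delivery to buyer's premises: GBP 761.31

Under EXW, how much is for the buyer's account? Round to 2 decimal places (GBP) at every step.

EXW: the seller makes goods available at their premises; the buyer bears all onward costs.
Seller's account: goods 204949.06 = 204949.06
Buyer's account: inland to port 635.17 + export clearance 225.66 + origin terminal 942.39 + freight 5126.46 + destination terminal 352.66 + brokerage 161.52 + duty 5787.22 + delivery 761.31 = 13992.39

Buyer's account: GBP 13992.39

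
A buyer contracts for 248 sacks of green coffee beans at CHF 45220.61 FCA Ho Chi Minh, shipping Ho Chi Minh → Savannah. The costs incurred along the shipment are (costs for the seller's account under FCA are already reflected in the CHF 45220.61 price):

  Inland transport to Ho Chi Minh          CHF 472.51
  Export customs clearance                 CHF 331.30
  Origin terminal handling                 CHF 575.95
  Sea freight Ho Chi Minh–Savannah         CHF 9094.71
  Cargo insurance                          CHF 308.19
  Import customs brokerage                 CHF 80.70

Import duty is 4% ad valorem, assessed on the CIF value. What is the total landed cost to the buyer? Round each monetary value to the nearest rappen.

Total landed cost: CHF 57488.14

FCA: the seller delivers export-cleared goods to the carrier; the buyer bears costs from that point.
Already in the invoice (seller's account under FCA): inland to port, export clearance — exclude.
CIF value = FCA price + origin terminal + freight + insurance = 45220.61 + 575.95 + 9094.71 + 308.19 = 55199.46
Import duty = 55199.46 × 4% = 2207.98
Buyer bears: origin terminal 575.95 + freight 9094.71 + insurance 308.19 + brokerage 80.70 + duty 2207.98 = 12267.53
Landed cost = invoice 45220.61 + 12267.53 = 57488.14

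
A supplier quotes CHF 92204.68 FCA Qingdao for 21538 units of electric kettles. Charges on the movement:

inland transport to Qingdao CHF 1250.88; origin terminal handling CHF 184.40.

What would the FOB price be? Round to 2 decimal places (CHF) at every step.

Not relevant to the conversion: inland to port — on the seller under both FCA and FOB; already in the FCA price and stays in the FOB price.
From FCA to FOB, the seller additionally bears: origin terminal.
FOB price = 92204.68 + 184.40 = 92389.08

FOB price: CHF 92389.08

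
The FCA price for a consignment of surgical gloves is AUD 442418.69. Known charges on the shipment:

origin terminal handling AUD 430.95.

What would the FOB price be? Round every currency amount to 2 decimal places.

FOB price: AUD 442849.64

From FCA to FOB, the seller additionally bears: origin terminal.
FOB price = 442418.69 + 430.95 = 442849.64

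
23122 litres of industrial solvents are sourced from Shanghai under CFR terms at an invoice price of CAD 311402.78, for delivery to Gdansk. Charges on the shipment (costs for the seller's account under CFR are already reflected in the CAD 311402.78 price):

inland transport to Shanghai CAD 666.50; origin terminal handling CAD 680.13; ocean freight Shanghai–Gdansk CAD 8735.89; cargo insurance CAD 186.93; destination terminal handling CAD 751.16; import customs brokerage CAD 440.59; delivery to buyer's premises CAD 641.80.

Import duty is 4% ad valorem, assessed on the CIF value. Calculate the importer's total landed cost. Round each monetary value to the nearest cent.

Total landed cost: CAD 325886.85

CFR: the seller pays costs through ocean freight to the destination port, but not insurance.
Already in the invoice (seller's account under CFR): inland to port, origin terminal, freight — exclude.
CIF value = CFR price + insurance = 311402.78 + 186.93 = 311589.71
Import duty = 311589.71 × 4% = 12463.59
Buyer bears: insurance 186.93 + destination terminal 751.16 + brokerage 440.59 + delivery 641.80 + duty 12463.59 = 14484.07
Landed cost = invoice 311402.78 + 14484.07 = 325886.85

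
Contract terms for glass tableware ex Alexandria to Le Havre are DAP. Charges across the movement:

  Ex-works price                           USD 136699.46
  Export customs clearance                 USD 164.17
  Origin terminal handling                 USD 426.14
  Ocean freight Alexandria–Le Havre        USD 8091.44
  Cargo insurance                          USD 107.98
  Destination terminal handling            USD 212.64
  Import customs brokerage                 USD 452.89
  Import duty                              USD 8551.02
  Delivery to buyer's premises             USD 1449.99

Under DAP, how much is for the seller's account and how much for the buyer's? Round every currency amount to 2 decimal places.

Seller: USD 147151.82; buyer: USD 9003.91

DAP: the seller bears all costs to the named destination except import duty and clearance.
Seller's account: goods 136699.46 + export clearance 164.17 + origin terminal 426.14 + freight 8091.44 + insurance 107.98 + destination terminal 212.64 + delivery 1449.99 = 147151.82
Buyer's account: brokerage 452.89 + duty 8551.02 = 9003.91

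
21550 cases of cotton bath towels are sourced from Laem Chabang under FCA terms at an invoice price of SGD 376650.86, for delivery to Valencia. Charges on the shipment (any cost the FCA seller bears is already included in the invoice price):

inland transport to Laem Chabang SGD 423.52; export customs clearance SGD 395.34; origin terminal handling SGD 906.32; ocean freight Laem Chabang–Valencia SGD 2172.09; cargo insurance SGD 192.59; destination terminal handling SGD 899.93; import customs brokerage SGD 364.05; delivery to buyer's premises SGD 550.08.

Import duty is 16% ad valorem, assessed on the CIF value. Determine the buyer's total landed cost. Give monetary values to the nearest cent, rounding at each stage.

Total landed cost: SGD 442523.42

FCA: the seller delivers export-cleared goods to the carrier; the buyer bears costs from that point.
Already in the invoice (seller's account under FCA): inland to port, export clearance — exclude.
CIF value = FCA price + origin terminal + freight + insurance = 376650.86 + 906.32 + 2172.09 + 192.59 = 379921.86
Import duty = 379921.86 × 16% = 60787.50
Buyer bears: origin terminal 906.32 + freight 2172.09 + insurance 192.59 + destination terminal 899.93 + brokerage 364.05 + delivery 550.08 + duty 60787.50 = 65872.56
Landed cost = invoice 376650.86 + 65872.56 = 442523.42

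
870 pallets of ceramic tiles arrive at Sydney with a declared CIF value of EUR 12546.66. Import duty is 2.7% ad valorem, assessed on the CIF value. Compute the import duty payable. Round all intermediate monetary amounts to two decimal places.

Import duty: EUR 338.76

Import duty = 12546.66 × 2.7% = 338.76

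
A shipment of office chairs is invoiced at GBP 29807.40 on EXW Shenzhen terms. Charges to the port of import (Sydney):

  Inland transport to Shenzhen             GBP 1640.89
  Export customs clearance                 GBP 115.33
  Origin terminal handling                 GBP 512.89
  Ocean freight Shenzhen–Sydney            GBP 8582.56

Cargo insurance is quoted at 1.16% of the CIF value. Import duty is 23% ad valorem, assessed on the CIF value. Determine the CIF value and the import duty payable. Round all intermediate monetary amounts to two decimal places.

Let C be the CIF value. C = EXW price + pre-shipment costs + freight + 1.16% × C
C − 1.16% × C = 29807.40 + 1640.89 + 115.33 + 512.89 + 8582.56
0.9884 × C = 40659.07
C = 40659.07 / 0.9884 = 41136.25
Insurance premium = 1.16% × 41136.25 = 477.18
Import duty = 41136.25 × 23% = 9461.34

CIF value: GBP 41136.25; import duty: GBP 9461.34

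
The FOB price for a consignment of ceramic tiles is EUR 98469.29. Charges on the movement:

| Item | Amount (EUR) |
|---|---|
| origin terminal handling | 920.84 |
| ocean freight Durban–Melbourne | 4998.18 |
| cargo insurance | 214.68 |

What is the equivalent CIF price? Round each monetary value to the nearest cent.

CIF price: EUR 103682.15

Not relevant to the conversion: origin terminal — on the seller under both FOB and CIF; already in the FOB price and stays in the CIF price.
From FOB to CIF, the seller additionally bears: freight, insurance.
CIF price = 98469.29 + 4998.18 + 214.68 = 103682.15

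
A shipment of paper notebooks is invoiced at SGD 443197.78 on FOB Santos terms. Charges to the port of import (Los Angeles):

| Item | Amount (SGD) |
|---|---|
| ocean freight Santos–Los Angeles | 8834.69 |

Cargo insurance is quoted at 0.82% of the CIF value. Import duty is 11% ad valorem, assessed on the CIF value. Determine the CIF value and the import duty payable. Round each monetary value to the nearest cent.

CIF value: SGD 455769.78; import duty: SGD 50134.68

Let C be the CIF value. C = FOB price + freight + 0.82% × C
C − 0.82% × C = 443197.78 + 8834.69
0.9918 × C = 452032.47
C = 452032.47 / 0.9918 = 455769.78
Insurance premium = 0.82% × 455769.78 = 3737.31
Import duty = 455769.78 × 11% = 50134.68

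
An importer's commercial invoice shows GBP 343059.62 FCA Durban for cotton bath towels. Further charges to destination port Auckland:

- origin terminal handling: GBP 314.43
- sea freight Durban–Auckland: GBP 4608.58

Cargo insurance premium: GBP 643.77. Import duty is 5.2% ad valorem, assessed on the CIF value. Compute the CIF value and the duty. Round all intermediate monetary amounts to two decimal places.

CIF = FCA price + pre-shipment costs + freight + insurance
CIF = 343059.62 + 314.43 + 4608.58 + 643.77 = 348626.40
Import duty = 348626.40 × 5.2% = 18128.57

CIF value: GBP 348626.40; import duty: GBP 18128.57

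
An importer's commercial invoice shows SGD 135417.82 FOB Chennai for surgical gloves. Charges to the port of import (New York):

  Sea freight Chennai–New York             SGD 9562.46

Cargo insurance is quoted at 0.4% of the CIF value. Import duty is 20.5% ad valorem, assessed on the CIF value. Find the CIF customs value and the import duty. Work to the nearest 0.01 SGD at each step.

CIF value: SGD 145562.53; import duty: SGD 29840.32

Let C be the CIF value. C = FOB price + freight + 0.4% × C
C − 0.4% × C = 135417.82 + 9562.46
0.996 × C = 144980.28
C = 144980.28 / 0.996 = 145562.53
Insurance premium = 0.4% × 145562.53 = 582.25
Import duty = 145562.53 × 20.5% = 29840.32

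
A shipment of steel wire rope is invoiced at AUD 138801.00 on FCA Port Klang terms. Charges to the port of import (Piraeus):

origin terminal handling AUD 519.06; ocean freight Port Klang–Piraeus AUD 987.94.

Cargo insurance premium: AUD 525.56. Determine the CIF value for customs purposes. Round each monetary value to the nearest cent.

CIF = FCA price + pre-shipment costs + freight + insurance
CIF = 138801.00 + 519.06 + 987.94 + 525.56 = 140833.56

CIF value: AUD 140833.56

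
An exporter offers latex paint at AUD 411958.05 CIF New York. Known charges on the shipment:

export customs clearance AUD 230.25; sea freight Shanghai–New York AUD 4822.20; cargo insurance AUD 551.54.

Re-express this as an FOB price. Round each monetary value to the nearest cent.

Not relevant to the conversion: export clearance — on the seller under both CIF and FOB; already in the CIF price and stays in the FOB price.
From CIF to FOB, the seller no longer bears: freight, insurance.
FOB price = 411958.05 − 4822.20 − 551.54 = 406584.31

FOB price: AUD 406584.31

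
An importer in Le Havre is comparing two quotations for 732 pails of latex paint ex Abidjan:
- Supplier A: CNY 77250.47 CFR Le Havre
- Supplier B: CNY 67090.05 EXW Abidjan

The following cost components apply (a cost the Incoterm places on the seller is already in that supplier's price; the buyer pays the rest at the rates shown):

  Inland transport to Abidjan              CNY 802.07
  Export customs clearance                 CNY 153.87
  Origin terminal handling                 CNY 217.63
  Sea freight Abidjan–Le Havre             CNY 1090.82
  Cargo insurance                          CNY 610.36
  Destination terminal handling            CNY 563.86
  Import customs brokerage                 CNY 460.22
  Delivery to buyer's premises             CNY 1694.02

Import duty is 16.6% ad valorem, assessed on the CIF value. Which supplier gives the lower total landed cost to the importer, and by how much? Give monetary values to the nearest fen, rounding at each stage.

Supplier B is cheaper by CNY 9206.77

Supplier A (CFR):
CIF value = CFR price + insurance = 77250.47 + 610.36 = 77860.83
Import duty = 77860.83 × 16.6% = 12924.90
Buyer bears (A): 610.36 + 563.86 + 460.22 + 1694.02 = 3328.46
Landed cost (A) = invoice 77250.47 + 3328.46 + duty 12924.90 = 93503.83
Supplier B (EXW):
CIF value = EXW price + inland to port + export clearance + origin terminal + freight + insurance = 67090.05 + 802.07 + 153.87 + 217.63 + 1090.82 + 610.36 = 69964.80
Import duty = 69964.80 × 16.6% = 11614.16
Buyer bears (B): 802.07 + 153.87 + 217.63 + 1090.82 + 610.36 + 563.86 + 460.22 + 1694.02 = 5592.85
Landed cost (B) = invoice 67090.05 + 5592.85 + duty 11614.16 = 84297.06
Difference = |93503.83 − 84297.06| = 9206.77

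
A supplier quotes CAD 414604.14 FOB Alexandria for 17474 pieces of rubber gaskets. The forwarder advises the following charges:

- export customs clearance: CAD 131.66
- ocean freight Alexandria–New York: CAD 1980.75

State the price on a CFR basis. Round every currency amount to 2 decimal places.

CFR price: CAD 416584.89

Not relevant to the conversion: export clearance — on the seller under both FOB and CFR; already in the FOB price and stays in the CFR price.
From FOB to CFR, the seller additionally bears: freight.
CFR price = 414604.14 + 1980.75 = 416584.89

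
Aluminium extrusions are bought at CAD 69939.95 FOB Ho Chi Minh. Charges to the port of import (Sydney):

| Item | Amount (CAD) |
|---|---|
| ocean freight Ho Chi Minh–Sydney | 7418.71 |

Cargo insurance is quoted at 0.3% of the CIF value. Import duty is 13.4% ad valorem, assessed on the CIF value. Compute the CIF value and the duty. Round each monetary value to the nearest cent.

CIF value: CAD 77591.43; import duty: CAD 10397.25

Let C be the CIF value. C = FOB price + freight + 0.3% × C
C − 0.3% × C = 69939.95 + 7418.71
0.997 × C = 77358.66
C = 77358.66 / 0.997 = 77591.43
Insurance premium = 0.3% × 77591.43 = 232.77
Import duty = 77591.43 × 13.4% = 10397.25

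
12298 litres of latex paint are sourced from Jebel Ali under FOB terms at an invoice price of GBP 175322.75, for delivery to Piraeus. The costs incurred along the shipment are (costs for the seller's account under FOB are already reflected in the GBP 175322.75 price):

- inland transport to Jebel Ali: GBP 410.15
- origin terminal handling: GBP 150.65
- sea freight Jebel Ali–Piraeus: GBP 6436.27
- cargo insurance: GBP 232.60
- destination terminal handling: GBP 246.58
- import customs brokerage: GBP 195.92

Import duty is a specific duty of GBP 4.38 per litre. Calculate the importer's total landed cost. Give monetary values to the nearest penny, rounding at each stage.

Total landed cost: GBP 236299.36

FOB: the seller bears costs until goods are on board at the origin port; the buyer bears freight, insurance and all costs thereafter.
Already in the invoice (seller's account under FOB): inland to port, origin terminal — exclude.
CIF value = FOB price + freight + insurance = 175322.75 + 6436.27 + 232.60 = 181991.62
Import duty = 12298 × 4.38 = 53865.24
Buyer bears: freight 6436.27 + insurance 232.60 + destination terminal 246.58 + brokerage 195.92 + duty 53865.24 = 60976.61
Landed cost = invoice 175322.75 + 60976.61 = 236299.36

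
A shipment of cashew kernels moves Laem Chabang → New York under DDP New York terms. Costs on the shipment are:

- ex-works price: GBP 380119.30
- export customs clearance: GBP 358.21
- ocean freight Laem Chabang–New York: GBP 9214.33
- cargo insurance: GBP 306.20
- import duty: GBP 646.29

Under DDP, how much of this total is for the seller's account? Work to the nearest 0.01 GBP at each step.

DDP: the seller bears all costs including import duty.
Seller's account: goods 380119.30 + export clearance 358.21 + freight 9214.33 + insurance 306.20 + duty 646.29 = 390644.33
Buyer's account: 0.00

Seller's account: GBP 390644.33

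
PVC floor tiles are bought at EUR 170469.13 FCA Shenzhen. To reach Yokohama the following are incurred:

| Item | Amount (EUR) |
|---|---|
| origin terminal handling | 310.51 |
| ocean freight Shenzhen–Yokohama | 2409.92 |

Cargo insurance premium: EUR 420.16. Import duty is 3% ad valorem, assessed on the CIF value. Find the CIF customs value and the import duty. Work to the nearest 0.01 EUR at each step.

CIF = FCA price + pre-shipment costs + freight + insurance
CIF = 170469.13 + 310.51 + 2409.92 + 420.16 = 173609.72
Import duty = 173609.72 × 3% = 5208.29

CIF value: EUR 173609.72; import duty: EUR 5208.29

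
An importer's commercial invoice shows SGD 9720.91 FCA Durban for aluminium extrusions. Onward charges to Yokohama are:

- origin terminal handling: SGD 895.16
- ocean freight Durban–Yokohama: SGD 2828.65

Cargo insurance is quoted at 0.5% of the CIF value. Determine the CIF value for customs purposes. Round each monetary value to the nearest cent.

CIF value: SGD 13512.28

Let C be the CIF value. C = FCA price + pre-shipment costs + freight + 0.5% × C
C − 0.5% × C = 9720.91 + 895.16 + 2828.65
0.995 × C = 13444.72
C = 13444.72 / 0.995 = 13512.28
Insurance premium = 0.5% × 13512.28 = 67.56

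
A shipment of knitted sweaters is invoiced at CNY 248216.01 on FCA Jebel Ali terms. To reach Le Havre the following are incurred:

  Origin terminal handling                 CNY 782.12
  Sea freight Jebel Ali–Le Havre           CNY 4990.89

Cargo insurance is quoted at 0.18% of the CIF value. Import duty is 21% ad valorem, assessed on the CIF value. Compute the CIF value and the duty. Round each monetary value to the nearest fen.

Let C be the CIF value. C = FCA price + pre-shipment costs + freight + 0.18% × C
C − 0.18% × C = 248216.01 + 782.12 + 4990.89
0.9982 × C = 253989.02
C = 253989.02 / 0.9982 = 254447.02
Insurance premium = 0.18% × 254447.02 = 458.00
Import duty = 254447.02 × 21% = 53433.87

CIF value: CNY 254447.02; import duty: CNY 53433.87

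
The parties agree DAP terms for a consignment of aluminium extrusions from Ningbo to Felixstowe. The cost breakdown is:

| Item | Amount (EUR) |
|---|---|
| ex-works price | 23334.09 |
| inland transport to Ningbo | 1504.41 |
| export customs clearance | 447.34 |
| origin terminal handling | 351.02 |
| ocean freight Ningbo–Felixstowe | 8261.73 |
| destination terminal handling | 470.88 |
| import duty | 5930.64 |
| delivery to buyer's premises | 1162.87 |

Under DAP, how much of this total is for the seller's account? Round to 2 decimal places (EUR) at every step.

DAP: the seller bears all costs to the named destination except import duty and clearance.
Seller's account: goods 23334.09 + inland to port 1504.41 + export clearance 447.34 + origin terminal 351.02 + freight 8261.73 + destination terminal 470.88 + delivery 1162.87 = 35532.34
Buyer's account: duty 5930.64 = 5930.64

Seller's account: EUR 35532.34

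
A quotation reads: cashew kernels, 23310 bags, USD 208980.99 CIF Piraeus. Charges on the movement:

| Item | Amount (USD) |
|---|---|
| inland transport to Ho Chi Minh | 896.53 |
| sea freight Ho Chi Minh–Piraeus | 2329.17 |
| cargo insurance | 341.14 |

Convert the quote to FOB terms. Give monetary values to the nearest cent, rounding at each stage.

Not relevant to the conversion: inland to port — on the seller under both CIF and FOB; already in the CIF price and stays in the FOB price.
From CIF to FOB, the seller no longer bears: freight, insurance.
FOB price = 208980.99 − 2329.17 − 341.14 = 206310.68

FOB price: USD 206310.68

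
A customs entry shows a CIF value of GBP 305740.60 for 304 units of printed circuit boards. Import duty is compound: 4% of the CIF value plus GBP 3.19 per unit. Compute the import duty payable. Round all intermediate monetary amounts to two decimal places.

Ad valorem component: 305740.60 × 4% = 12229.62
Specific component: 304 × 3.19 = 969.76
Import duty = 12229.62 + 969.76 = 13199.38

Import duty: GBP 13199.38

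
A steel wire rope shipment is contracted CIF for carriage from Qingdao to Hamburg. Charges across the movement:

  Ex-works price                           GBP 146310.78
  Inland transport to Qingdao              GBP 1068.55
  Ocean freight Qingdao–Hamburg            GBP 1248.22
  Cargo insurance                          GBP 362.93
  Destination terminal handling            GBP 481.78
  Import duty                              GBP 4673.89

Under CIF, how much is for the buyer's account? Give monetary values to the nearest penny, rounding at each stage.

CIF: the seller pays costs through ocean freight and marine insurance to the destination port.
Seller's account: goods 146310.78 + inland to port 1068.55 + freight 1248.22 + insurance 362.93 = 148990.48
Buyer's account: destination terminal 481.78 + duty 4673.89 = 5155.67

Buyer's account: GBP 5155.67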